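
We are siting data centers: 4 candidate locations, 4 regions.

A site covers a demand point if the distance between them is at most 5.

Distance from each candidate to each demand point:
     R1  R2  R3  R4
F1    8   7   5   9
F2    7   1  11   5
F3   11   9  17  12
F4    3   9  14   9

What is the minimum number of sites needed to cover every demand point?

Coverage sets (demand points within 5 of each site):
  F1: {R3}
  F2: {R2, R4}
  F3: {}
  F4: {R1}
No 2 sites suffice: every size-2 union leaves at least one demand point uncovered.
But {F1, F2, F4} covers everything, so the minimum is 3.

3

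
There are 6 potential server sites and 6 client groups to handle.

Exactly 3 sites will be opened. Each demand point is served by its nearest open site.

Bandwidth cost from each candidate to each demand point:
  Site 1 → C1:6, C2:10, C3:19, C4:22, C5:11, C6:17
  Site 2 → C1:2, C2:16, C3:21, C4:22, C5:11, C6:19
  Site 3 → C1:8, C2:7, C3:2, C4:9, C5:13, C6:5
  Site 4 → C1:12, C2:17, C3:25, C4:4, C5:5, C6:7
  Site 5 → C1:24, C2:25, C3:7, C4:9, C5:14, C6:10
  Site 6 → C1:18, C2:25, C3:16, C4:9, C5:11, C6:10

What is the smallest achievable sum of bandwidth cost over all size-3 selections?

Open {Site 2, Site 3, Site 4}.
  C1→Site 2 2, C2→Site 3 7, C3→Site 3 2, C4→Site 4 4, C5→Site 4 5, C6→Site 3 5  ⇒ total 25.
Compare {Site 1, Site 3, Site 4}: total 29.
Compare {Site 3, Site 4, Site 5}: total 31.
No size-3 selection does better; minimum is 25.

25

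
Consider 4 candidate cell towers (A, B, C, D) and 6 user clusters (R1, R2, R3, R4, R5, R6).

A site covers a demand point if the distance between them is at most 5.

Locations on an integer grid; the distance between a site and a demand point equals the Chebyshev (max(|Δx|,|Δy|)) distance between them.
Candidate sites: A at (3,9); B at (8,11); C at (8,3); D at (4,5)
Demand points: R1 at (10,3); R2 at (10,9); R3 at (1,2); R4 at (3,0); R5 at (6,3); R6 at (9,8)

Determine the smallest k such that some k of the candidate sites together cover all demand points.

Coverage sets (demand points within 5 of each site):
  A: {}
  B: {R2, R6}
  C: {R1, R4, R5, R6}
  D: {R3, R4, R5, R6}
No 2 sites suffice: every size-2 union leaves at least one demand point uncovered.
But {B, C, D} covers everything, so the minimum is 3.

3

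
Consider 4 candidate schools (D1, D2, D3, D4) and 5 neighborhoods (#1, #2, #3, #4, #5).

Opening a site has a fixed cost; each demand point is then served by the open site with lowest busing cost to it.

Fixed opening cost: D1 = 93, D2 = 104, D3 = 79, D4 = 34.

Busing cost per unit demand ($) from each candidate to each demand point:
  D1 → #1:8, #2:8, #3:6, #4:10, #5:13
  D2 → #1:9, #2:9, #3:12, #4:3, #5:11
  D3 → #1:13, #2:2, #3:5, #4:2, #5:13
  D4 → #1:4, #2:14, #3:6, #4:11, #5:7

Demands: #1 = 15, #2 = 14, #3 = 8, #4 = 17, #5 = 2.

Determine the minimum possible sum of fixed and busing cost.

289

Open {D3, D4}: assign each demand point to its cheapest open site.
  #1→D4 15×4=60, #2→D3 14×2=28, #3→D3 8×5=40, #4→D3 17×2=34, #5→D4 2×7=14
  busing cost 176, fixed 113 → total 289.
Compare {D1, D3, D4}: busing cost 176 + fixed 206 = 382.
Compare {D2, D3, D4}: busing cost 176 + fixed 217 = 393.
Compare {D3}: busing cost 323 + fixed 79 = 402.
All other subsets cost ≥ 382. Minimum total cost: 289.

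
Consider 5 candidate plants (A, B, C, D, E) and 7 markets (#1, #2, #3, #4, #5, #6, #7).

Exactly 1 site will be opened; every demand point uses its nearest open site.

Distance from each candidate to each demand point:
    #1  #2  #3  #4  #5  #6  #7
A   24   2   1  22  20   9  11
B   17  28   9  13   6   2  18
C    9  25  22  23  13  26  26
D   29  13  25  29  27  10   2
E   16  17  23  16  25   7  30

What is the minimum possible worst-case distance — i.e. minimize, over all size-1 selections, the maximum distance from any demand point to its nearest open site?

Open {A}.
  Farthest demand point is #1 at distance 24 (to A); all others are ≤ 24.
With {C} the worst case is 26.
With {B} the worst case is 28.
No size-1 selection achieves below 24.

24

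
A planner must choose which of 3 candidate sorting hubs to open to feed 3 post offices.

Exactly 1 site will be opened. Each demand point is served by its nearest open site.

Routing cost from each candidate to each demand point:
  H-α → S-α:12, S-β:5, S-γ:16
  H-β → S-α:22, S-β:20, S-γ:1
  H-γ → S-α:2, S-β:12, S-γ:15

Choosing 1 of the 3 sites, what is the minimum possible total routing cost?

29

Open {H-γ}.
  S-α→H-γ 2, S-β→H-γ 12, S-γ→H-γ 15  ⇒ total 29.
Compare {H-α}: total 33.
Compare {H-β}: total 43.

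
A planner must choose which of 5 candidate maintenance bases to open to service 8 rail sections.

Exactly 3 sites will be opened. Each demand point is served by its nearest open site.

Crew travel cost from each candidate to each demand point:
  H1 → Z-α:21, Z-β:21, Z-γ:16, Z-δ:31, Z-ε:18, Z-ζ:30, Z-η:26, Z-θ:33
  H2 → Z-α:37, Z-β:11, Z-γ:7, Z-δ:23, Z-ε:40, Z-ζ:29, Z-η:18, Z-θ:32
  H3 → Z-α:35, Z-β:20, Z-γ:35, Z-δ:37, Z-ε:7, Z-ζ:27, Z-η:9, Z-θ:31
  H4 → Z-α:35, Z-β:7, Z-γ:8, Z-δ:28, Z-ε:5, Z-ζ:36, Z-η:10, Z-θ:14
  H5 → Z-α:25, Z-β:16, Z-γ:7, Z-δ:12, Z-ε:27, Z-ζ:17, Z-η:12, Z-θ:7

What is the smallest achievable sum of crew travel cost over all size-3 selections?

86

Open {H1, H4, H5}.
  Z-α→H1 21, Z-β→H4 7, Z-γ→H5 7, Z-δ→H5 12, Z-ε→H4 5, Z-ζ→H5 17, Z-η→H4 10, Z-θ→H5 7  ⇒ total 86.
Compare {H3, H4, H5}: total 89.
Compare {H2, H4, H5}: total 90.
No size-3 selection does better; minimum is 86.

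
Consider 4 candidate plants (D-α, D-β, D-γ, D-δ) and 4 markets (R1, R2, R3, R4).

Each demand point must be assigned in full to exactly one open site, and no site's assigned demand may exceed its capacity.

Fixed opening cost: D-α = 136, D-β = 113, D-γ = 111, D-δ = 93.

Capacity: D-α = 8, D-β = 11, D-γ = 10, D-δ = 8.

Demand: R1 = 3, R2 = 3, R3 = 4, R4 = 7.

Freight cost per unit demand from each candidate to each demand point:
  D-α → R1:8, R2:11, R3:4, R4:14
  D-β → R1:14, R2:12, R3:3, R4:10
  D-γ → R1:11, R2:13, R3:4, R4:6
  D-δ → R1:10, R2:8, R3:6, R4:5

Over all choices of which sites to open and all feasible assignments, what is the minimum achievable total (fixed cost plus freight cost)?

327

Open {D-γ, D-δ}; cheapest assignment that respects the capacities:
  D-γ (cap 10, load 10): R1, R2, R3 — cost 3×11 + 3×13 + 4×4 = 88
  D-δ (cap 8, load 7): R4 — cost 7×5 = 35
  Shipping 123, fixed 204 → total 327.
  Any other capacity-feasible assignment to {D-γ, D-δ} ships for at least 123.
Compare {D-β, D-δ}: its best feasible assignment gives total 331.
Compare {D-β, D-γ}: its best feasible assignment gives total 347.
Every other set of open sites that can feasibly serve all demand totals ≥ 331 even under its best assignment. Minimum: 327.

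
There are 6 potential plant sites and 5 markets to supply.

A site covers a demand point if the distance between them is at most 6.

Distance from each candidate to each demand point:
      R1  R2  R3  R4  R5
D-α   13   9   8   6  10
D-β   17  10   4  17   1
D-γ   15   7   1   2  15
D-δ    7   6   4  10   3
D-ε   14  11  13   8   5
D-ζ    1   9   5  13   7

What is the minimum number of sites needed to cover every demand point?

Coverage sets (demand points within 6 of each site):
  D-α: {R4}
  D-β: {R3, R5}
  D-γ: {R3, R4}
  D-δ: {R2, R3, R5}
  D-ε: {R5}
  D-ζ: {R1, R3}
No 2 sites suffice: every size-2 union leaves at least one demand point uncovered.
But {D-α, D-δ, D-ζ} covers everything, so the minimum is 3.

3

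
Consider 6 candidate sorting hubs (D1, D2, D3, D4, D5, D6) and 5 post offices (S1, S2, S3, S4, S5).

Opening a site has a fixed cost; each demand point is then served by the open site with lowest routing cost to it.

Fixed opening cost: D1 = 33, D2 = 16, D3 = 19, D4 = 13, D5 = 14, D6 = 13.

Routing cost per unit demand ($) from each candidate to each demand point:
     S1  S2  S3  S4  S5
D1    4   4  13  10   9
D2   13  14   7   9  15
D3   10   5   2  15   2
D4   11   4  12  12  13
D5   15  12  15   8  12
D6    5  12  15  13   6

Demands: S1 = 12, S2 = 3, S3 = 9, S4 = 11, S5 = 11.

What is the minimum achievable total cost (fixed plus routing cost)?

249

Open {D3, D5, D6}: assign each demand point to its cheapest open site.
  S1→D6 12×5=60, S2→D3 3×5=15, S3→D3 9×2=18, S4→D5 11×8=88, S5→D3 11×2=22
  routing cost 203, fixed 46 → total 249.
Compare {D1, D3, D5}: routing cost 188 + fixed 66 = 254.
Compare {D3, D4, D5, D6}: routing cost 200 + fixed 59 = 259.
Compare {D1, D3}: routing cost 210 + fixed 52 = 262.
All other subsets cost ≥ 254. Minimum total cost: 249.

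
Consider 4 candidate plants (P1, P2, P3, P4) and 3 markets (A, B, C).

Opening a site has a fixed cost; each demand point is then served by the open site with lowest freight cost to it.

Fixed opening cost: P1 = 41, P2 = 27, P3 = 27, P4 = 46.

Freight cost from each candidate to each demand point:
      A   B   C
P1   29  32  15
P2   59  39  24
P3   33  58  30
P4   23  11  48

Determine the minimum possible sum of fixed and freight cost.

Open {P1}: assign each demand point to its cheapest open site.
  A→P1 29, B→P1 32, C→P1 15
  freight cost 76, fixed 41 → total 117.
Compare {P4}: freight cost 82 + fixed 46 = 128.
Compare {P2, P4}: freight cost 58 + fixed 73 = 131.
Compare {P1, P4}: freight cost 49 + fixed 87 = 136.
All other subsets cost ≥ 128. Minimum total cost: 117.

117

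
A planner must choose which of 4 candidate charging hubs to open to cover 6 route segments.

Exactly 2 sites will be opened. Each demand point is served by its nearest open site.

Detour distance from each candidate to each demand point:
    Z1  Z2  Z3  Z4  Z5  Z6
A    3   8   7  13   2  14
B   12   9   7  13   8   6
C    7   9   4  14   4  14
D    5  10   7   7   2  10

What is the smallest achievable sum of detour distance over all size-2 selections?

Open {B, D}.
  Z1→D 5, Z2→B 9, Z3→B 7, Z4→D 7, Z5→D 2, Z6→B 6  ⇒ total 36.
Compare {A, D}: total 37.
Compare {C, D}: total 37.
No size-2 selection does better; minimum is 36.

36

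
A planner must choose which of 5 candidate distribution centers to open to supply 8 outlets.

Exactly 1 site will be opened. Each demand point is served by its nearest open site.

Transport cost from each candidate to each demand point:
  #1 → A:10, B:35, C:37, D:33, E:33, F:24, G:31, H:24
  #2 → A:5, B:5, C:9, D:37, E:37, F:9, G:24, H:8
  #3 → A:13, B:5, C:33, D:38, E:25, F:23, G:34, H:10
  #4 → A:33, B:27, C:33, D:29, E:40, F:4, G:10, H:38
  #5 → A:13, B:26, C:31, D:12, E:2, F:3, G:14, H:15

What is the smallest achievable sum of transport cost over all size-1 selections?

Open {#5}.
  A→#5 13, B→#5 26, C→#5 31, D→#5 12, E→#5 2, F→#5 3, G→#5 14, H→#5 15  ⇒ total 116.
Compare {#2}: total 134.
Compare {#3}: total 181.
No size-1 selection does better; minimum is 116.

116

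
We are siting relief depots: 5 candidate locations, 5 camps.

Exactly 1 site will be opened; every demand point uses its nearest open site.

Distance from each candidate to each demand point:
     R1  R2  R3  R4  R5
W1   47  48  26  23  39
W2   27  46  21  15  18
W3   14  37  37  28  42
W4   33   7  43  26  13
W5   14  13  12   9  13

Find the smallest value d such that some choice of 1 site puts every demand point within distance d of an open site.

14

Open {W5}.
  Farthest demand point is R1 at distance 14 (to W5); all others are ≤ 14.
With {W3} the worst case is 42.
With {W4} the worst case is 43.
No size-1 selection achieves below 14.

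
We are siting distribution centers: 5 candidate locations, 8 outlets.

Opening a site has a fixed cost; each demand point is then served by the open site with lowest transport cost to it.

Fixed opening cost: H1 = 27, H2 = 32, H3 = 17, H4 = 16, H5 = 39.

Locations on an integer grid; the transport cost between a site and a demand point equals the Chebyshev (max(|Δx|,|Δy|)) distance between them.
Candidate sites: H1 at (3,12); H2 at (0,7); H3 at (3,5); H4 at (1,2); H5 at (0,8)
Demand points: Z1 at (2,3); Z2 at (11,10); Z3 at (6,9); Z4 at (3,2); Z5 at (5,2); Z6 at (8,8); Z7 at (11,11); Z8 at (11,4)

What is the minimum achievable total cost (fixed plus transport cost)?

58

Open {H3}: assign each demand point to its cheapest open site.
  Z1→H3 2, Z2→H3 8, Z3→H3 4, Z4→H3 3, Z5→H3 3, Z6→H3 5, Z7→H3 8, Z8→H3 8
  transport cost 41, fixed 17 → total 58.
Compare {H4}: transport cost 51 + fixed 16 = 67.
Compare {H3, H4}: transport cost 39 + fixed 33 = 72.
Compare {H1, H4}: transport cost 39 + fixed 43 = 82.
All other subsets cost ≥ 67. Minimum total cost: 58.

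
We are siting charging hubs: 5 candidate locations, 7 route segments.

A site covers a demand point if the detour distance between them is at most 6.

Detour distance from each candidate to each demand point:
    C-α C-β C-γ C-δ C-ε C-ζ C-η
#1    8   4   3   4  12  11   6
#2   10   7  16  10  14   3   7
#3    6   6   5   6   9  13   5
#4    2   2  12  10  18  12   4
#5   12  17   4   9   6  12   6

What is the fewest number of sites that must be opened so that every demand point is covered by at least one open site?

Coverage sets (demand points within 6 of each site):
  #1: {C-β, C-γ, C-δ, C-η}
  #2: {C-ζ}
  #3: {C-α, C-β, C-γ, C-δ, C-η}
  #4: {C-α, C-β, C-η}
  #5: {C-γ, C-ε, C-η}
No 2 sites suffice: every size-2 union leaves at least one demand point uncovered.
But {#2, #3, #5} covers everything, so the minimum is 3.

3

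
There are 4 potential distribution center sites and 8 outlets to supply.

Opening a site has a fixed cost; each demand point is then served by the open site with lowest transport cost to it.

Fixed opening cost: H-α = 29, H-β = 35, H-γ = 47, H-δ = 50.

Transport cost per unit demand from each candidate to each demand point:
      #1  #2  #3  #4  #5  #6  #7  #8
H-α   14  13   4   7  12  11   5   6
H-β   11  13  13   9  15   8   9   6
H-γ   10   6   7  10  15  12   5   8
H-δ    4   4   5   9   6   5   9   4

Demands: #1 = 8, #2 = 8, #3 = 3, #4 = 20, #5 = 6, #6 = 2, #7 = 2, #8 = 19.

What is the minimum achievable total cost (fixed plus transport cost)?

Open {H-α, H-δ}: assign each demand point to its cheapest open site.
  #1→H-δ 8×4=32, #2→H-δ 8×4=32, #3→H-α 3×4=12, #4→H-α 20×7=140, #5→H-δ 6×6=36, #6→H-δ 2×5=10, #7→H-α 2×5=10, #8→H-δ 19×4=76
  transport cost 348, fixed 79 → total 427.
Compare {H-δ}: transport cost 399 + fixed 50 = 449.
Compare {H-α, H-β, H-δ}: transport cost 348 + fixed 114 = 462.
Compare {H-α, H-γ, H-δ}: transport cost 348 + fixed 126 = 474.
All other subsets cost ≥ 449. Minimum total cost: 427.

427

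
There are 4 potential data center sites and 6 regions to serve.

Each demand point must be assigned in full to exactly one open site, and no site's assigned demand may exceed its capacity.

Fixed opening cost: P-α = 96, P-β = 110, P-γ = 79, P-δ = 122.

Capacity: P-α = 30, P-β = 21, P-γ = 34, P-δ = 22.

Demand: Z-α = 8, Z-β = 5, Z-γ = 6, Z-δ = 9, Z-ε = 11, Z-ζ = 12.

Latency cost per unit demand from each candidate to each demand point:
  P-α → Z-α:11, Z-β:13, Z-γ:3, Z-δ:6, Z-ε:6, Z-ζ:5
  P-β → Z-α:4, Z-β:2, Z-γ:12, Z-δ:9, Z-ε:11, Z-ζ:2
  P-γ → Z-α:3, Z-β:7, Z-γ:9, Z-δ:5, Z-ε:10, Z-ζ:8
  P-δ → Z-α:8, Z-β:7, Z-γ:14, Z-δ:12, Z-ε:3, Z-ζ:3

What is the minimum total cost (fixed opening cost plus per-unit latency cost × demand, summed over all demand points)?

Open {P-α, P-γ}; cheapest assignment that respects the capacities:
  P-α (cap 30, load 29): Z-γ, Z-ε, Z-ζ — cost 6×3 + 11×6 + 12×5 = 144
  P-γ (cap 34, load 22): Z-α, Z-β, Z-δ — cost 8×3 + 5×7 + 9×5 = 104
  Shipping 248, fixed 175 → total 423.
  Any other capacity-feasible assignment to {P-α, P-γ} ships for at least 248.
Compare {P-β, P-γ}: its best feasible assignment gives total 456.
Compare {P-α, P-β, P-γ}: its best feasible assignment gives total 472.
Every other set of open sites that can feasibly serve all demand totals ≥ 456 even under its best assignment. Minimum: 423.

423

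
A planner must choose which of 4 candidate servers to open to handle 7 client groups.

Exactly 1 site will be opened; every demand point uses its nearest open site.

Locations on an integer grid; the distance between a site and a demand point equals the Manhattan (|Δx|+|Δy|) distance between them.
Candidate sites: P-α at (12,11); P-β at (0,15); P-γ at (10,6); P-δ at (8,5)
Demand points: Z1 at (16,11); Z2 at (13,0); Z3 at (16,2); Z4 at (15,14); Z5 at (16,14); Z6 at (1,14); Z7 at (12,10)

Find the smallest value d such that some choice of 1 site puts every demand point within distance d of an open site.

Open {P-α}.
  Farthest demand point is Z6 at distance 14 (to P-α); all others are ≤ 14.
With {P-γ} the worst case is 17.
With {P-δ} the worst case is 17.
No size-1 selection achieves below 14.

14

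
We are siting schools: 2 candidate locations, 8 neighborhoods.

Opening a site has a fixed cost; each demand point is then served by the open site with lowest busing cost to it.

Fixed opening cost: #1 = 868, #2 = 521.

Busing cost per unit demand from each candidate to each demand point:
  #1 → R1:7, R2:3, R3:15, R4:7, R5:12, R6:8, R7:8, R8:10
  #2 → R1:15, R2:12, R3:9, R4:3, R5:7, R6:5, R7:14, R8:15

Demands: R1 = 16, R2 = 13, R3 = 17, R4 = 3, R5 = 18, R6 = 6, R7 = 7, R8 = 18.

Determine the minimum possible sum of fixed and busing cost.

Open {#2}: assign each demand point to its cheapest open site.
  R1→#2 16×15=240, R2→#2 13×12=156, R3→#2 17×9=153, R4→#2 3×3=9, R5→#2 18×7=126, R6→#2 6×5=30, R7→#2 7×14=98, R8→#2 18×15=270
  busing cost 1082, fixed 521 → total 1603.
Compare {#1}: busing cost 927 + fixed 868 = 1795.
Compare {#1, #2}: busing cost 705 + fixed 1389 = 2094.

1603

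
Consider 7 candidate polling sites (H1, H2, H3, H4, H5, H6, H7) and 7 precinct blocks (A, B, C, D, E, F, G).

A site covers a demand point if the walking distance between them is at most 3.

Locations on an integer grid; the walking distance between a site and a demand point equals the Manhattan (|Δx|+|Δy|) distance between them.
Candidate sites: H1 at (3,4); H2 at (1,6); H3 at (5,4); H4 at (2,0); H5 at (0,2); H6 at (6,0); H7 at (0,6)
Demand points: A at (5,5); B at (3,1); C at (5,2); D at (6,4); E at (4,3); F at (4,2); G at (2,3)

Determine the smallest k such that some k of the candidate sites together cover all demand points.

Coverage sets (demand points within 3 of each site):
  H1: {A, B, D, E, F, G}
  H2: {}
  H3: {A, C, D, E, F}
  H4: {B, G}
  H5: {G}
  H6: {C}
  H7: {}
No single site covers all 7 demand points.
But {H1, H3} covers everything, so the minimum is 2.

2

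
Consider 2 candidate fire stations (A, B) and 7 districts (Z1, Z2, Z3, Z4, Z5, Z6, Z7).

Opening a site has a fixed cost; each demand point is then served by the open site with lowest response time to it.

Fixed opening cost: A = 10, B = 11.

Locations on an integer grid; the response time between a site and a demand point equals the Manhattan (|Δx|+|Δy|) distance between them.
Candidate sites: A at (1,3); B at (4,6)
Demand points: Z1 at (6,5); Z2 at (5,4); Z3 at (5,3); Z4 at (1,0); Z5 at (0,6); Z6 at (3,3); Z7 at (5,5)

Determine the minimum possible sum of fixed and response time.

40

Open {B}: assign each demand point to its cheapest open site.
  Z1→B 3, Z2→B 3, Z3→B 4, Z4→B 9, Z5→B 4, Z6→B 4, Z7→B 2
  response time 29, fixed 11 → total 40.
Compare {A}: response time 31 + fixed 10 = 41.
Compare {A, B}: response time 21 + fixed 21 = 42.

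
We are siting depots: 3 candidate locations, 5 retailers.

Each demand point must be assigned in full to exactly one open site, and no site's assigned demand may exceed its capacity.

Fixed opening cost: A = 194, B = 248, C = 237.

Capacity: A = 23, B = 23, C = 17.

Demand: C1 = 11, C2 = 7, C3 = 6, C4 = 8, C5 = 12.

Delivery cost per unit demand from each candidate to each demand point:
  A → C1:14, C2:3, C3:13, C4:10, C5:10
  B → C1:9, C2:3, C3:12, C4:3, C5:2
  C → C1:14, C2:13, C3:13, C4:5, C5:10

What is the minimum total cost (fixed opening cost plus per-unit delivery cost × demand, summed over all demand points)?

Open {A, B}; cheapest assignment that respects the capacities:
  A (cap 23, load 21): C2, C3, C4 — cost 7×3 + 6×13 + 8×10 = 179
  B (cap 23, load 23): C1, C5 — cost 11×9 + 12×2 = 123
  Shipping 302, fixed 442 → total 744.
  Any other capacity-feasible assignment to {A, B} ships for at least 302.
Compare {A, B, C}: its best feasible assignment gives total 941.
Every other set of open sites that can feasibly serve all demand totals ≥ 941 even under its best assignment. Minimum: 744.

744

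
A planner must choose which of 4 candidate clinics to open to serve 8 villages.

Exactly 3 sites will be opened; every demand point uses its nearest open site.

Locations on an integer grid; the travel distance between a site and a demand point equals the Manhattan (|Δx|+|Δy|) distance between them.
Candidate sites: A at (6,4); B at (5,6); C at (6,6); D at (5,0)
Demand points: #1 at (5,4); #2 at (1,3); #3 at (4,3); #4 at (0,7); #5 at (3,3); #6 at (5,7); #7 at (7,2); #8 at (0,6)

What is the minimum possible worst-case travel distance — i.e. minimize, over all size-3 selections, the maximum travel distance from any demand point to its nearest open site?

6

Open {A, B, C}.
  Farthest demand point is #2 at travel distance 6 (to A); all others are ≤ 6.
With {A, B, D} the worst case is 6.
With {A, C, D} the worst case is 7.
No size-3 selection achieves below 6.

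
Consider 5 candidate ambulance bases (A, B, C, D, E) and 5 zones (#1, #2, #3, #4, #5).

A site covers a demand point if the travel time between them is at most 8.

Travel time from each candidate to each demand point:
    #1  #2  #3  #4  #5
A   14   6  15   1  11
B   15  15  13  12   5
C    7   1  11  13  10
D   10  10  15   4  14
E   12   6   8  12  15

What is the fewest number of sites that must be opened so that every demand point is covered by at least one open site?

Coverage sets (demand points within 8 of each site):
  A: {#2, #4}
  B: {#5}
  C: {#1, #2}
  D: {#4}
  E: {#2, #3}
No 3 sites suffice: every size-3 union leaves at least one demand point uncovered.
But {A, B, C, E} covers everything, so the minimum is 4.

4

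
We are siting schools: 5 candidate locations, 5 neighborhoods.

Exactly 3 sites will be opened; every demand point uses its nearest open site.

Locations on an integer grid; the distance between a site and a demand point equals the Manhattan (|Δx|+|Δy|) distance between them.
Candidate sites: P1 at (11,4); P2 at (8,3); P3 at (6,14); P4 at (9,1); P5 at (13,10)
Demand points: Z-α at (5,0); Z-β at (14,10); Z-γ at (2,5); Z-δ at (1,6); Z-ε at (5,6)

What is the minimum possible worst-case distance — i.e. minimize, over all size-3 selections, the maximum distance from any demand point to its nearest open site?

Open {P1, P2, P3}.
  Farthest demand point is Z-δ at distance 10 (to P2); all others are ≤ 10.
With {P1, P2, P4} the worst case is 10.
With {P1, P2, P5} the worst case is 10.
No size-3 selection achieves below 10.

10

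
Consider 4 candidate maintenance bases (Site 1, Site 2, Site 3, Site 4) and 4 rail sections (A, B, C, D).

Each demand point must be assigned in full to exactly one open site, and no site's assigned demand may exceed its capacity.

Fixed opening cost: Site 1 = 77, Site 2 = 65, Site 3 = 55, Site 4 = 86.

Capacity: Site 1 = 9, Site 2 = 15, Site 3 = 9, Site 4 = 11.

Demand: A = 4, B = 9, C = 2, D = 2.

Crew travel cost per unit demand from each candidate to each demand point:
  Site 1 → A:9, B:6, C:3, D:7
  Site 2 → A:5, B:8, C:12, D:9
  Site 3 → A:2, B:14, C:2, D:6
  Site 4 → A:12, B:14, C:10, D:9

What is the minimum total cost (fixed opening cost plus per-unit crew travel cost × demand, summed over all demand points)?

Open {Site 1, Site 3}; cheapest assignment that respects the capacities:
  Site 1 (cap 9, load 9): B — cost 9×6 = 54
  Site 3 (cap 9, load 8): A, C, D — cost 4×2 + 2×2 + 2×6 = 24
  Shipping 78, fixed 132 → total 210.
  Any other capacity-feasible assignment to {Site 1, Site 3} ships for at least 78.
Compare {Site 2, Site 3}: its best feasible assignment gives total 216.
Compare {Site 1, Site 2}: its best feasible assignment gives total 254.
Every other set of open sites that can feasibly serve all demand totals ≥ 216 even under its best assignment. Minimum: 210.

210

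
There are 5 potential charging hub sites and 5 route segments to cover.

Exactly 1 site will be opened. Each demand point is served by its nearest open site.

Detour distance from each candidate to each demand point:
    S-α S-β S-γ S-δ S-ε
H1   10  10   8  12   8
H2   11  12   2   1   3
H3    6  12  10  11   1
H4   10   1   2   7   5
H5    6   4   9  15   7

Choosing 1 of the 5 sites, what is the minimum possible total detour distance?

Open {H4}.
  S-α→H4 10, S-β→H4 1, S-γ→H4 2, S-δ→H4 7, S-ε→H4 5  ⇒ total 25.
Compare {H2}: total 29.
Compare {H3}: total 40.
No size-1 selection does better; minimum is 25.

25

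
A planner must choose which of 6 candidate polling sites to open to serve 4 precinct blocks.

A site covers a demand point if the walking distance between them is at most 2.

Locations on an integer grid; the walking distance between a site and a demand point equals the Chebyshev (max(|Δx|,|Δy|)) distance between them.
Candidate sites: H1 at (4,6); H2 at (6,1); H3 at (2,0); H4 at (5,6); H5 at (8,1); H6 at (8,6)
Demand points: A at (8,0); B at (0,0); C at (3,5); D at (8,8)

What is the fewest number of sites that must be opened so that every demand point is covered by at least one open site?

Coverage sets (demand points within 2 of each site):
  H1: {C}
  H2: {A}
  H3: {B}
  H4: {C}
  H5: {A}
  H6: {D}
No 3 sites suffice: every size-3 union leaves at least one demand point uncovered.
But {H1, H2, H3, H6} covers everything, so the minimum is 4.

4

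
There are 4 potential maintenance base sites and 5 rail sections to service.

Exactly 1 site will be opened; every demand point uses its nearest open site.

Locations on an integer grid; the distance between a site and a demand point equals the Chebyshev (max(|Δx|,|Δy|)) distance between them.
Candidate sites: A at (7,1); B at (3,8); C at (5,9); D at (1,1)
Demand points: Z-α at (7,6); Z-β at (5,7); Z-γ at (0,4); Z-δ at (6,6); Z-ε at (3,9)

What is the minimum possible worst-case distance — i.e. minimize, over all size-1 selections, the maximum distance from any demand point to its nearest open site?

4

Open {B}.
  Farthest demand point is Z-α at distance 4 (to B); all others are ≤ 4.
With {C} the worst case is 5.
With {A} the worst case is 8.
No size-1 selection achieves below 4.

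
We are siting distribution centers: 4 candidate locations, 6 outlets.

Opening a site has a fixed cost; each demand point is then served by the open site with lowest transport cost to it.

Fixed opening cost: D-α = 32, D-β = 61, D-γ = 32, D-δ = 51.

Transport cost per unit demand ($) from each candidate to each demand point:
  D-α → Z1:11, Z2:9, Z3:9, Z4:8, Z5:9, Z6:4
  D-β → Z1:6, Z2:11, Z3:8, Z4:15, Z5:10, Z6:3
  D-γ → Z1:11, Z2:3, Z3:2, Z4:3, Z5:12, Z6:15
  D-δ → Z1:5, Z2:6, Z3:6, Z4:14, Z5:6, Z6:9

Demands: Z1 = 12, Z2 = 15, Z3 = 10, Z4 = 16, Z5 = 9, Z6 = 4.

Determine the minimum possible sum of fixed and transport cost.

346

Open {D-γ, D-δ}: assign each demand point to its cheapest open site.
  Z1→D-δ 12×5=60, Z2→D-γ 15×3=45, Z3→D-γ 10×2=20, Z4→D-γ 16×3=48, Z5→D-δ 9×6=54, Z6→D-δ 4×9=36
  transport cost 263, fixed 83 → total 346.
Compare {D-α, D-γ, D-δ}: transport cost 243 + fixed 115 = 358.
Compare {D-β, D-γ}: transport cost 287 + fixed 93 = 380.
Compare {D-β, D-γ, D-δ}: transport cost 239 + fixed 144 = 383.
All other subsets cost ≥ 358. Minimum total cost: 346.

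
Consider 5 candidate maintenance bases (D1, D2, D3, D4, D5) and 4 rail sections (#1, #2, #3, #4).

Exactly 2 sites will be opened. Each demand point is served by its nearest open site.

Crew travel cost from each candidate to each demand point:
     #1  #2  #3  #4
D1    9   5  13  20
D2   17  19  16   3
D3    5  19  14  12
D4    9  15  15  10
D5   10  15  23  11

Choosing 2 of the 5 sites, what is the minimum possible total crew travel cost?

Open {D1, D2}.
  #1→D1 9, #2→D1 5, #3→D1 13, #4→D2 3  ⇒ total 30.
Compare {D1, D3}: total 35.
Compare {D1, D4}: total 37.
No size-2 selection does better; minimum is 30.

30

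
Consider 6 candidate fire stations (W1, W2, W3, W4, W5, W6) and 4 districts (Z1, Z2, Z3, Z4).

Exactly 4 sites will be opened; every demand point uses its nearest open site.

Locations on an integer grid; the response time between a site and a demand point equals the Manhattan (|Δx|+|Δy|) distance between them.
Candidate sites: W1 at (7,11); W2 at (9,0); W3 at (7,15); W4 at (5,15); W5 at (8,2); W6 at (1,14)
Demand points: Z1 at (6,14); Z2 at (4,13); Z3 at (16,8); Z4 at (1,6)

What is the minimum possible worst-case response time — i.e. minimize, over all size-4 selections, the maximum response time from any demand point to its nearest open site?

12

Open {W1, W2, W3, W4}.
  Farthest demand point is Z3 at response time 12 (to W1); all others are ≤ 12.
With {W1, W2, W3, W5} the worst case is 12.
With {W1, W2, W3, W6} the worst case is 12.
No size-4 selection achieves below 12.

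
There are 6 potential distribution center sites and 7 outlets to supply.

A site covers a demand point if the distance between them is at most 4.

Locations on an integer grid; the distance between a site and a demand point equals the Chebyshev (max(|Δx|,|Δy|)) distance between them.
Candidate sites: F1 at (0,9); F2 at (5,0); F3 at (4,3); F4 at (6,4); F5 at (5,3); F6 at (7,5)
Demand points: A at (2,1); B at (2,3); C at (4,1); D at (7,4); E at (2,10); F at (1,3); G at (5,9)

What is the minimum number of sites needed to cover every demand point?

3

Coverage sets (demand points within 4 of each site):
  F1: {E}
  F2: {A, B, C, D, F}
  F3: {A, B, C, D, F}
  F4: {A, B, C, D}
  F5: {A, B, C, D, F}
  F6: {C, D, G}
No 2 sites suffice: every size-2 union leaves at least one demand point uncovered.
But {F1, F2, F6} covers everything, so the minimum is 3.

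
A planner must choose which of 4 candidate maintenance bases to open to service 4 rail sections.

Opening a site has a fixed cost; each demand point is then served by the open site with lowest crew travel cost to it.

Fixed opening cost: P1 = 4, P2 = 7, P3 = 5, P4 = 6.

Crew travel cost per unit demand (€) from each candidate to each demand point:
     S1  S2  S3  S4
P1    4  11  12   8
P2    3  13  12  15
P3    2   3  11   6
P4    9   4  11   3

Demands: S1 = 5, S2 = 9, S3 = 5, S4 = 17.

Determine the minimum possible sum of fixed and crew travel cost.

154

Open {P3, P4}: assign each demand point to its cheapest open site.
  S1→P3 5×2=10, S2→P3 9×3=27, S3→P3 5×11=55, S4→P4 17×3=51
  crew travel cost 143, fixed 11 → total 154.
Compare {P1, P3, P4}: crew travel cost 143 + fixed 15 = 158.
Compare {P2, P3, P4}: crew travel cost 143 + fixed 18 = 161.
Compare {P1, P2, P3, P4}: crew travel cost 143 + fixed 22 = 165.
All other subsets cost ≥ 158. Minimum total cost: 154.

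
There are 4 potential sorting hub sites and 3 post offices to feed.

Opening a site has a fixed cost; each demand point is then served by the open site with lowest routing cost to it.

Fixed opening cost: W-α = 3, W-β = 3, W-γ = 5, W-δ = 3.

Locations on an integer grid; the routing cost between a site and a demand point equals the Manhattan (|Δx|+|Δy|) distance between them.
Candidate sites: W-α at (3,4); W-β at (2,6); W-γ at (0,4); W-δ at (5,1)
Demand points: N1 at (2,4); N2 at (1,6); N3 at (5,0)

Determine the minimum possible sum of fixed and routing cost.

10

Open {W-β, W-δ}: assign each demand point to its cheapest open site.
  N1→W-β 2, N2→W-β 1, N3→W-δ 1
  routing cost 4, fixed 6 → total 10.
Compare {W-α, W-δ}: routing cost 6 + fixed 6 = 12.
Compare {W-α, W-β, W-δ}: routing cost 3 + fixed 9 = 12.
Compare {W-α}: routing cost 11 + fixed 3 = 14.
All other subsets cost ≥ 12. Minimum total cost: 10.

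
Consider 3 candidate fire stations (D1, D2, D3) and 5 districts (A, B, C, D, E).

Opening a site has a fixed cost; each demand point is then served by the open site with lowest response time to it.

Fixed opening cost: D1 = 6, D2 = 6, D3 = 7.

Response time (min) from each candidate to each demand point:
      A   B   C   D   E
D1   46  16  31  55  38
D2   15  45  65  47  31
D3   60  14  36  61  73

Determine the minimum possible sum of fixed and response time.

152

Open {D1, D2}: assign each demand point to its cheapest open site.
  A→D2 15, B→D1 16, C→D1 31, D→D2 47, E→D2 31
  response time 140, fixed 12 → total 152.
Compare {D2, D3}: response time 143 + fixed 13 = 156.
Compare {D1, D2, D3}: response time 138 + fixed 19 = 157.
Compare {D1}: response time 186 + fixed 6 = 192.
All other subsets cost ≥ 156. Minimum total cost: 152.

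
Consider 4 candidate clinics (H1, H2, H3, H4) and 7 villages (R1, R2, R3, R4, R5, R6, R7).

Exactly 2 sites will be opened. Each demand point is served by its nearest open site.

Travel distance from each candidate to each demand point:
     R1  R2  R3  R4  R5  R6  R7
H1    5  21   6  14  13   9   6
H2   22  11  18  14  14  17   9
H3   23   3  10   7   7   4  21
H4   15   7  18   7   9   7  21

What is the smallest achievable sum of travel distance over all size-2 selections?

38

Open {H1, H3}.
  R1→H1 5, R2→H3 3, R3→H1 6, R4→H3 7, R5→H3 7, R6→H3 4, R7→H1 6  ⇒ total 38.
Compare {H1, H4}: total 47.
Compare {H2, H3}: total 62.
No size-2 selection does better; minimum is 38.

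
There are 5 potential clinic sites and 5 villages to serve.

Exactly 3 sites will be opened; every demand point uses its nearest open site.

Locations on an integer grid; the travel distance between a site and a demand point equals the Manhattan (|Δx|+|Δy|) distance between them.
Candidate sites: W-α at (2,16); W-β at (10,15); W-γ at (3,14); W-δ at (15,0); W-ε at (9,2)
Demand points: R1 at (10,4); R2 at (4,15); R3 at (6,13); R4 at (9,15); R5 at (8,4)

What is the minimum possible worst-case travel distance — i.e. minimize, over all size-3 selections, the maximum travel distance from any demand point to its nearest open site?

4

Open {W-β, W-γ, W-ε}.
  Farthest demand point is R3 at travel distance 4 (to W-γ); all others are ≤ 4.
With {W-α, W-β, W-ε} the worst case is 6.
With {W-β, W-δ, W-ε} the worst case is 6.
No size-3 selection achieves below 4.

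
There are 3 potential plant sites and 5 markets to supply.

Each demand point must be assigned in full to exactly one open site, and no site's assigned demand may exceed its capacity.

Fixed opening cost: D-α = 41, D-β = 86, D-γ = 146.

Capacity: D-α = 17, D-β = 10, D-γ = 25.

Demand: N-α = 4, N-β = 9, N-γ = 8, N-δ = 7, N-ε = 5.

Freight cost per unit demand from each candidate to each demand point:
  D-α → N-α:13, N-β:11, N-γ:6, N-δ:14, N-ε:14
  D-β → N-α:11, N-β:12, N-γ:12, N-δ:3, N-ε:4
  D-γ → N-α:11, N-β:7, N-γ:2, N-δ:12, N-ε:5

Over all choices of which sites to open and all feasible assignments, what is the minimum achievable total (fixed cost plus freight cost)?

Open {D-α, D-γ}; cheapest assignment that respects the capacities:
  D-α (cap 17, load 11): N-α, N-δ — cost 4×13 + 7×14 = 150
  D-γ (cap 25, load 22): N-β, N-γ, N-ε — cost 9×7 + 8×2 + 5×5 = 104
  Shipping 254, fixed 187 → total 441.
  Any other capacity-feasible assignment to {D-α, D-γ} ships for at least 254.
Compare {D-α, D-β, D-γ}: its best feasible assignment gives total 450.
Compare {D-β, D-γ}: its best feasible assignment gives total 459.
Every other set of open sites that can feasibly serve all demand totals ≥ 450 even under its best assignment. Minimum: 441.

441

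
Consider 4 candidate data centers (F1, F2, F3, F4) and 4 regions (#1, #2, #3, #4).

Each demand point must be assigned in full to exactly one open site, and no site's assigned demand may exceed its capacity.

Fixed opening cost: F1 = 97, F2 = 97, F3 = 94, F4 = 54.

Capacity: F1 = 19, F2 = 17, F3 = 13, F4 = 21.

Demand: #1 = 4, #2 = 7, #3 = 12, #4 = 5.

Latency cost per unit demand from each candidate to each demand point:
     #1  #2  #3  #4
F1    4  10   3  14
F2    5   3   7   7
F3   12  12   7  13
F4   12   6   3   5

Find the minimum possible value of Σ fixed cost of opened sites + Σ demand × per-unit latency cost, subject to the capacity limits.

Open {F2, F4}; cheapest assignment that respects the capacities:
  F2 (cap 17, load 11): #1, #2 — cost 4×5 + 7×3 = 41
  F4 (cap 21, load 17): #3, #4 — cost 12×3 + 5×5 = 61
  Shipping 102, fixed 151 → total 253.
  Any other capacity-feasible assignment to {F2, F4} ships for at least 102.
Compare {F1, F4}: its best feasible assignment gives total 270.
Compare {F1, F2}: its best feasible assignment gives total 302.
Every other set of open sites that can feasibly serve all demand totals ≥ 270 even under its best assignment. Minimum: 253.

253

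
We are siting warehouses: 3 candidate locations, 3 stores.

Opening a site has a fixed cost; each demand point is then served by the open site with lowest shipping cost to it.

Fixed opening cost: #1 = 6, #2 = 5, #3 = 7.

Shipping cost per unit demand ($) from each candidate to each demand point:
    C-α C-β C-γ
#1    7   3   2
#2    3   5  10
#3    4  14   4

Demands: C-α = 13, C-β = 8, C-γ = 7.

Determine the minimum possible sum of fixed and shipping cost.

88

Open {#1, #2}: assign each demand point to its cheapest open site.
  C-α→#2 13×3=39, C-β→#1 8×3=24, C-γ→#1 7×2=14
  shipping cost 77, fixed 11 → total 88.
Compare {#1, #2, #3}: shipping cost 77 + fixed 18 = 95.
Compare {#1, #3}: shipping cost 90 + fixed 13 = 103.
Compare {#2, #3}: shipping cost 107 + fixed 12 = 119.
All other subsets cost ≥ 95. Minimum total cost: 88.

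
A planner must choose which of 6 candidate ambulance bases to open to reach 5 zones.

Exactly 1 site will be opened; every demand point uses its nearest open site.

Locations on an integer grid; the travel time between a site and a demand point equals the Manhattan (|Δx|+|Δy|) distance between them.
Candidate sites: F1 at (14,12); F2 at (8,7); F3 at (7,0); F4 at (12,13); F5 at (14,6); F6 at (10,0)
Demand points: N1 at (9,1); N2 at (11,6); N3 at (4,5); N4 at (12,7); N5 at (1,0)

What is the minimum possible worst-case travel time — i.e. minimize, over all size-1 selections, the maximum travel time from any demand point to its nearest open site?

Open {F6}.
  Farthest demand point is N3 at travel time 11 (to F6); all others are ≤ 11.
With {F3} the worst case is 12.
With {F2} the worst case is 14.
No size-1 selection achieves below 11.

11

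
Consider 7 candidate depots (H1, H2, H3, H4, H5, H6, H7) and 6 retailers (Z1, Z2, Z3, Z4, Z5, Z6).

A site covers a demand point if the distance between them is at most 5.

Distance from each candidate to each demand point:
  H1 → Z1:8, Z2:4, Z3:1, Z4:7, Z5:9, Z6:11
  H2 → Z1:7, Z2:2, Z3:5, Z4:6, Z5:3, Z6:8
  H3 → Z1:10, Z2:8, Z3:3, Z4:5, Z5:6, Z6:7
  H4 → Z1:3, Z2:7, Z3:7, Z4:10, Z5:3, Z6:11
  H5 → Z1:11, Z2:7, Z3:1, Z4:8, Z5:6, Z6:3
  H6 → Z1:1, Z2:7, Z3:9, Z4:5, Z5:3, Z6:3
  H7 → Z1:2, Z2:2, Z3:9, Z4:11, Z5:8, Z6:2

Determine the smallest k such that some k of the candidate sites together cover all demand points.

Coverage sets (demand points within 5 of each site):
  H1: {Z2, Z3}
  H2: {Z2, Z3, Z5}
  H3: {Z3, Z4}
  H4: {Z1, Z5}
  H5: {Z3, Z6}
  H6: {Z1, Z4, Z5, Z6}
  H7: {Z1, Z2, Z6}
No single site covers all 6 demand points.
But {H1, H6} covers everything, so the minimum is 2.

2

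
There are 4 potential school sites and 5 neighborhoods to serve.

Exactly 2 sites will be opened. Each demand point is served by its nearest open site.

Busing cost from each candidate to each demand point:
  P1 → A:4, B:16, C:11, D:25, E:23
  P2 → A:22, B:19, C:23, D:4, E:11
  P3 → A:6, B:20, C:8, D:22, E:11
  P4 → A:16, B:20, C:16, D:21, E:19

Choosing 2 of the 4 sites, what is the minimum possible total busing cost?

46

Open {P1, P2}.
  A→P1 4, B→P1 16, C→P1 11, D→P2 4, E→P2 11  ⇒ total 46.
Compare {P2, P3}: total 48.
Compare {P1, P3}: total 61.
No size-2 selection does better; minimum is 46.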